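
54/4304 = 27/2152 = 0.01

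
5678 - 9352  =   - 3674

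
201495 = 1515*133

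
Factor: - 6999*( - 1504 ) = 10526496 = 2^5 * 3^1*47^1*2333^1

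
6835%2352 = 2131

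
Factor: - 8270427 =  - 3^1*11^1*250619^1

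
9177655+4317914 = 13495569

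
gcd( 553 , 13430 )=79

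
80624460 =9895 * 8148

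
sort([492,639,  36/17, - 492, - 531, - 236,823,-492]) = [ - 531, - 492, - 492, - 236  ,  36/17, 492,639 , 823]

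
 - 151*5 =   -  755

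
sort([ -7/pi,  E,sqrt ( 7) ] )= [ - 7/pi,sqrt( 7), E]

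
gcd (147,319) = 1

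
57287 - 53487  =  3800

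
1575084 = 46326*34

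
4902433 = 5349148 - 446715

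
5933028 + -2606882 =3326146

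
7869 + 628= 8497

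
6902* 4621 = 31894142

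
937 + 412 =1349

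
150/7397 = 150/7397 = 0.02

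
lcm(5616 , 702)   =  5616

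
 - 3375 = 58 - 3433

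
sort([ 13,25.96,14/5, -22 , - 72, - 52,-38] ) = [ - 72, - 52, - 38,-22 , 14/5 , 13, 25.96] 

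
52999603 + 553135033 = 606134636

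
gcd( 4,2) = 2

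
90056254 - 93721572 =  - 3665318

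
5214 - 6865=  - 1651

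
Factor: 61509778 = 2^1*11^1*2795899^1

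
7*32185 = 225295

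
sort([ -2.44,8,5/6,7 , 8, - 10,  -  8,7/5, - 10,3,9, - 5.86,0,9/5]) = [ - 10, - 10, - 8, - 5.86, - 2.44,0, 5/6, 7/5,9/5 , 3,7,8,8,9] 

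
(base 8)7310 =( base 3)12012011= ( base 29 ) 4EE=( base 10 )3784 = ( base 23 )73c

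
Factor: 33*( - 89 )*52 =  - 2^2*3^1*11^1*13^1*89^1=- 152724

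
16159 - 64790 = - 48631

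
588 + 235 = 823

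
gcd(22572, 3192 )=228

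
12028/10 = 1202+4/5 = 1202.80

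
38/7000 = 19/3500  =  0.01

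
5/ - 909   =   - 1+ 904/909  =  -  0.01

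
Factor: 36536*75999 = 2^3*3^1*7^2 * 11^1*47^1 * 4567^1 = 2776699464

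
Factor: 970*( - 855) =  - 2^1*3^2*5^2*19^1*97^1  =  - 829350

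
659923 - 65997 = 593926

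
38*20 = 760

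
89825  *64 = 5748800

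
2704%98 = 58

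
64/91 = 64/91 = 0.70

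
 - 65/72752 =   -  1 + 72687/72752=-0.00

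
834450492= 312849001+521601491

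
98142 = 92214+5928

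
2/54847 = 2/54847  =  0.00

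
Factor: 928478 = 2^1 *37^1*12547^1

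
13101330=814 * 16095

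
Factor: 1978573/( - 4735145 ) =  - 5^( - 1)*73^( - 1)*439^1* 4507^1*12973^(-1 )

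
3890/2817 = 3890/2817=1.38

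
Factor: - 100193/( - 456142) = 2^( - 1 )*131^( - 1 )*1741^( - 1)*100193^1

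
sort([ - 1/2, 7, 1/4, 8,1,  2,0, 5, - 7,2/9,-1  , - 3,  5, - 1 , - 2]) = [ - 7, - 3, - 2, - 1, - 1, - 1/2, 0, 2/9, 1/4,1, 2,5, 5 , 7,  8]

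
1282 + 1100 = 2382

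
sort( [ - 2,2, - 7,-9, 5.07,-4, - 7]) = [ - 9, - 7, - 7, - 4,-2,2,5.07 ] 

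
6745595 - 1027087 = 5718508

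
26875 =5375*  5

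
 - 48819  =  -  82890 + 34071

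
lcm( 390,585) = 1170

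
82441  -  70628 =11813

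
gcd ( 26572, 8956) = 4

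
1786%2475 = 1786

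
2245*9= 20205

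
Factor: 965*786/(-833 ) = - 2^1 *3^1*5^1*7^( - 2)*17^( - 1)*131^1*193^1 = - 758490/833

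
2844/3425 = 2844/3425 =0.83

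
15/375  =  1/25   =  0.04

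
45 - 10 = 35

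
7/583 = 7/583 = 0.01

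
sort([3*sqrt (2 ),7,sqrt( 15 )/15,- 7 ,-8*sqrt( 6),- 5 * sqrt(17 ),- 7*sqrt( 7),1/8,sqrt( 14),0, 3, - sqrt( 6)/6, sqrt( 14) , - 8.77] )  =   [ - 5*sqrt( 17), - 8*sqrt(6), - 7*sqrt(7), - 8.77, - 7,-sqrt ( 6)/6,0, 1/8,sqrt(15) /15,3  ,  sqrt(14 ),  sqrt( 14), 3*sqrt(2 ), 7]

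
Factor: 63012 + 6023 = 69035 = 5^1*13807^1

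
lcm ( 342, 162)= 3078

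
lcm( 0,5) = 0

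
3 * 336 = 1008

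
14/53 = 14/53=0.26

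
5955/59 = 5955/59 = 100.93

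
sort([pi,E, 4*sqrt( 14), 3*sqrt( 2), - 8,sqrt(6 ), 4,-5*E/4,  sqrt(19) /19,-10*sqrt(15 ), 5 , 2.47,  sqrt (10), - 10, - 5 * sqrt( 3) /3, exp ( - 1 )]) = [ - 10 * sqrt( 15), - 10, - 8, - 5*E/4, - 5*sqrt(3) /3,sqrt(19)/19,  exp( - 1), sqrt( 6 ), 2.47,E, pi, sqrt( 10), 4, 3 *sqrt(2), 5, 4*sqrt(14 )]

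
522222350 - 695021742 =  - 172799392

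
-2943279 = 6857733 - 9801012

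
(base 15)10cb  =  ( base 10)3566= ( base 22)782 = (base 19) 9GD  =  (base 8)6756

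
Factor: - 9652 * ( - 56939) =549575228  =  2^2*19^1*97^1*127^1*587^1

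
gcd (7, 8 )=1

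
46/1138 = 23/569 =0.04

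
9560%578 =312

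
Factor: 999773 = 999773^1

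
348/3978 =58/663 = 0.09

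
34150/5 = 6830= 6830.00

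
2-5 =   -  3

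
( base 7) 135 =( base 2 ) 1001011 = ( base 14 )55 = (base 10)75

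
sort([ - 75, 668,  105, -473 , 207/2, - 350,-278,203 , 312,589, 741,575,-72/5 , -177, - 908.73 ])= [-908.73, - 473, - 350 , - 278, - 177,-75, - 72/5, 207/2 , 105, 203,312, 575, 589,668 , 741]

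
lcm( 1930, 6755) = 13510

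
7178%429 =314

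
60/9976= 15/2494=0.01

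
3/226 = 3/226 =0.01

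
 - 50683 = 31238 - 81921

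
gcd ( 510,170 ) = 170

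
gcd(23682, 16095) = 3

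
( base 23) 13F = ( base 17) 221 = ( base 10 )613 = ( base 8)1145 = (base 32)J5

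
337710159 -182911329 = 154798830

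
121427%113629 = 7798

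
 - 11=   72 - 83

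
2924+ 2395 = 5319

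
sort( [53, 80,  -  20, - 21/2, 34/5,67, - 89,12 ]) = [ - 89,-20,-21/2,34/5,12, 53,  67, 80] 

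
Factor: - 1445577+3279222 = 3^1*5^1*11^1 * 11113^1 = 1833645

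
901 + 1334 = 2235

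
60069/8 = 7508 + 5/8 = 7508.62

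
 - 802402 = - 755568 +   -  46834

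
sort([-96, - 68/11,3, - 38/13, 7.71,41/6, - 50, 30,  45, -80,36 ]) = [-96,  -  80, - 50,-68/11 , - 38/13,3, 41/6,7.71, 30,36,45] 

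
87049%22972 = 18133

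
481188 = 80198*6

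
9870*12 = 118440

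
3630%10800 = 3630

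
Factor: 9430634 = 2^1*31^1*37^1*4111^1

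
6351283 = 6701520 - 350237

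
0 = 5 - 5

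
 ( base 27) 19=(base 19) 1H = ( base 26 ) 1A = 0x24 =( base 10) 36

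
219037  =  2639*83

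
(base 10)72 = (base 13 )57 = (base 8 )110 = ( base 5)242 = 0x48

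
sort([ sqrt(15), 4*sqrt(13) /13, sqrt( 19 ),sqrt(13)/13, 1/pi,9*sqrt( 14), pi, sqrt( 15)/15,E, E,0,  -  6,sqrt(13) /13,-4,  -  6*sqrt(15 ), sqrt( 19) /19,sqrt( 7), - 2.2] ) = [ - 6 *sqrt(15), - 6, - 4, - 2.2,0, sqrt( 19)/19,sqrt( 15)/15,sqrt ( 13 )/13,  sqrt ( 13)/13, 1/pi, 4*sqrt(13)/13 , sqrt( 7),E, E, pi, sqrt(15 ), sqrt( 19),9 * sqrt(14 ) ] 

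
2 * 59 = 118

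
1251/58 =21 + 33/58 = 21.57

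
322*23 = 7406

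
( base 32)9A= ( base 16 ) 12a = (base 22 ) dc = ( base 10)298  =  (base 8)452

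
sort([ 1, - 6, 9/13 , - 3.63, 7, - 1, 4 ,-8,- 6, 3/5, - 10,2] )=[ - 10, - 8, - 6, - 6 , - 3.63, - 1, 3/5, 9/13, 1,2 , 4, 7 ] 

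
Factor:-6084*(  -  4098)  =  2^3 *3^3* 13^2*683^1 = 24932232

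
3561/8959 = 3561/8959 =0.40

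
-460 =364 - 824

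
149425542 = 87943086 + 61482456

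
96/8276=24/2069 = 0.01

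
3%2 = 1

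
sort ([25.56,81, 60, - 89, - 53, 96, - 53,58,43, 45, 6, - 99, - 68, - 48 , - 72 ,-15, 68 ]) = [ - 99, - 89, - 72, - 68, - 53, - 53, - 48, - 15, 6,  25.56,43, 45, 58,60,68,81,96] 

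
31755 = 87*365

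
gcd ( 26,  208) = 26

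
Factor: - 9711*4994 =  - 48496734=-2^1*3^2*11^1 * 13^1 * 83^1 * 227^1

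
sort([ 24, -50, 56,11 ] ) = [ - 50, 11,24,56] 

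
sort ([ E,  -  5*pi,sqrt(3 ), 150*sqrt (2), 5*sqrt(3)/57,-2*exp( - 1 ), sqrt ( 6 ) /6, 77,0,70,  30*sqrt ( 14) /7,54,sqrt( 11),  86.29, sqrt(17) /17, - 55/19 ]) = [ - 5 * pi, - 55/19, - 2 * exp ( - 1 ), 0,5*sqrt( 3 )/57,sqrt( 17) /17,sqrt ( 6)/6,sqrt( 3) , E , sqrt( 11),30*sqrt ( 14)/7,54,  70, 77,86.29,150*sqrt( 2 ) ]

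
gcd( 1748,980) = 4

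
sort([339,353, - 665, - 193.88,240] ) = [  -  665, - 193.88 , 240, 339,353] 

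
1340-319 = 1021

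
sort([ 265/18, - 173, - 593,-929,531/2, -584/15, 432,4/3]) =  [ - 929, - 593, - 173, - 584/15,4/3, 265/18, 531/2,432 ]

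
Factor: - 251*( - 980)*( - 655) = -161116900 = - 2^2* 5^2*7^2 * 131^1*251^1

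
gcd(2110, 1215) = 5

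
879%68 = 63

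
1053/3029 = 81/233 =0.35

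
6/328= 3/164 = 0.02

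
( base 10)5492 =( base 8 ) 12564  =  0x1574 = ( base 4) 1111310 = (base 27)7eb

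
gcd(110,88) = 22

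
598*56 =33488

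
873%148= 133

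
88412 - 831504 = -743092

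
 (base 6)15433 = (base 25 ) 41g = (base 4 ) 213231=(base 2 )100111101101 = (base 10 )2541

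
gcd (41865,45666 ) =3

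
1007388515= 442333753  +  565054762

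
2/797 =2/797 = 0.00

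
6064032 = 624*9718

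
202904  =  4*50726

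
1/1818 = 1/1818  =  0.00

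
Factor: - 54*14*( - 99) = 2^2 *3^5*7^1*11^1=74844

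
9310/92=101+9/46=101.20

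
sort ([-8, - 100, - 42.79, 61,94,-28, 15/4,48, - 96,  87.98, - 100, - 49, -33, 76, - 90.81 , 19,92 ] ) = [-100,-100,  -  96,-90.81, - 49,-42.79,  -  33 , - 28, - 8, 15/4, 19 , 48, 61,76,87.98,92,94]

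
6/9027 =2/3009 = 0.00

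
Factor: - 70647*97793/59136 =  - 2^(  -  8)*7^( - 1)*11^( - 1)*19^1*5147^1*23549^1 =- 2302927357/19712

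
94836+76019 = 170855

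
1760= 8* 220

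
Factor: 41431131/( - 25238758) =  - 2^( - 1) * 3^2*7^1*29^( - 1 )*593^1* 1109^1*435151^( - 1)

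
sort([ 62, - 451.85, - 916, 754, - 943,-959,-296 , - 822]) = [ - 959,-943,- 916,-822, - 451.85,-296,62, 754] 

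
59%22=15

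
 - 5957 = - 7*851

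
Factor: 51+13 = 2^6 = 64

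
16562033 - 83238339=-66676306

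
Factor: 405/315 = 9/7= 3^2*7^ ( - 1 ) 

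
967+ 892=1859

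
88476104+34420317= 122896421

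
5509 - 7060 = -1551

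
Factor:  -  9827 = -31^1*317^1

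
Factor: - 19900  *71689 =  - 2^2*5^2 * 17^1*199^1*4217^1  =  - 1426611100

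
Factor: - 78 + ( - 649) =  - 727 = - 727^1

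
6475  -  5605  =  870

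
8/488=1/61 = 0.02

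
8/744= 1/93= 0.01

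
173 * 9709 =1679657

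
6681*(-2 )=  - 13362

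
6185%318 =143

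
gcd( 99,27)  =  9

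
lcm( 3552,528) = 39072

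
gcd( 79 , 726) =1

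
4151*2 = 8302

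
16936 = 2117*8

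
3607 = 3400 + 207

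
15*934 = 14010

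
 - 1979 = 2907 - 4886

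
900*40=36000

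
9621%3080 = 381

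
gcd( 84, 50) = 2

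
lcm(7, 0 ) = 0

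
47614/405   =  117 + 229/405 = 117.57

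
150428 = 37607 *4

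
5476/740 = 7 + 2/5 = 7.40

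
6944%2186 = 386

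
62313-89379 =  - 27066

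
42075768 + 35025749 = 77101517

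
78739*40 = 3149560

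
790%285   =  220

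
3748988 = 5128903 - 1379915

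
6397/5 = 6397/5 = 1279.40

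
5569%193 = 165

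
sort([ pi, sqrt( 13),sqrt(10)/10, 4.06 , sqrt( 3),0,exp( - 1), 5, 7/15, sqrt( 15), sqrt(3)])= [ 0,sqrt( 10 ) /10, exp( - 1), 7/15, sqrt(3 ), sqrt(3), pi, sqrt( 13),sqrt( 15),4.06, 5 ] 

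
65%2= 1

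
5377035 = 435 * 12361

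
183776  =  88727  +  95049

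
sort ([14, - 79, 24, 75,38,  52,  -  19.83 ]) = [- 79, - 19.83, 14,24,38,  52,75 ]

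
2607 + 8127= 10734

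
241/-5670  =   - 1 + 5429/5670  =  -0.04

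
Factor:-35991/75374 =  - 2^( - 1 )*3^3*13^( - 2)*31^1*43^1*223^(-1 )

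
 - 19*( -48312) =917928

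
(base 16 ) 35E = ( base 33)q4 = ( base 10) 862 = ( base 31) rp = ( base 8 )1536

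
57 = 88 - 31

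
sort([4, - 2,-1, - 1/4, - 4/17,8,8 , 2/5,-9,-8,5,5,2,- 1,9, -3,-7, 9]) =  [ -9, - 8,-7,-3,-2,-1, - 1, - 1/4, -4/17,  2/5, 2,4, 5,5,8,8,9,9]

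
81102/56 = 5793/4 = 1448.25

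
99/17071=99/17071=0.01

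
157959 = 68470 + 89489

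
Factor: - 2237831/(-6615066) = 2^( - 1)*3^(-1 )*23^1*149^1*379^( - 1 )*653^1 * 2909^(  -  1)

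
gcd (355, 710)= 355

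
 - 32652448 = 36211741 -68864189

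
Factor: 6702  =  2^1 *3^1* 1117^1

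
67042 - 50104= 16938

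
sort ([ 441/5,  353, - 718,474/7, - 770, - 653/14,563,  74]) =[ - 770, - 718,  -  653/14, 474/7, 74,441/5,  353, 563]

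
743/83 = 8 + 79/83 = 8.95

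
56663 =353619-296956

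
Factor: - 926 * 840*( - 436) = 2^6*3^1*5^1*7^1*109^1*463^1 = 339138240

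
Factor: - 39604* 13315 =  - 527327260 = - 2^2*5^1*2663^1*9901^1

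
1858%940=918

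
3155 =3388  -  233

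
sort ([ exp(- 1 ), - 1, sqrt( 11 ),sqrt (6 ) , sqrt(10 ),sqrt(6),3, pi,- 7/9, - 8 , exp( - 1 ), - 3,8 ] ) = [-8,- 3 , - 1, - 7/9,exp(-1) , exp(  -  1),sqrt(6 ),sqrt(6 ), 3,  pi,  sqrt(10) , sqrt(11),8 ] 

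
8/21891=8/21891 = 0.00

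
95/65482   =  95/65482  =  0.00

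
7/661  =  7/661 = 0.01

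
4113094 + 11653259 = 15766353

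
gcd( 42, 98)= 14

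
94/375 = 94/375  =  0.25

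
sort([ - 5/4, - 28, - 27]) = [- 28, - 27,-5/4]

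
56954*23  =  1309942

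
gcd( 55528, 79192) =8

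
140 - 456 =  - 316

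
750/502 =375/251 = 1.49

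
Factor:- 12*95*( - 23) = 2^2*3^1*5^1*19^1*23^1 = 26220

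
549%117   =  81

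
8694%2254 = 1932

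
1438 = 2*719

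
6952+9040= 15992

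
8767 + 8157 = 16924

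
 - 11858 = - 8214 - 3644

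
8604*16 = 137664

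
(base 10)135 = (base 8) 207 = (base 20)6F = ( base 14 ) 99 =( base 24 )5f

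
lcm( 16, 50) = 400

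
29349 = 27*1087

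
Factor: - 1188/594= - 2 = - 2^1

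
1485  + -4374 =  - 2889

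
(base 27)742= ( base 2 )1010001011101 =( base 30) 5nn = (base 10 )5213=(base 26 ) 7ID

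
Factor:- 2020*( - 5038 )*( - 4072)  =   - 41439766720 = - 2^6*5^1*11^1*101^1*229^1 * 509^1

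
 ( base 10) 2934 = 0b101101110110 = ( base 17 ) A2A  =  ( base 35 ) 2dt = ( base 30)37O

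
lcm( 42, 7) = 42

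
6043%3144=2899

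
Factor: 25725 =3^1 * 5^2*7^3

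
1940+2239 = 4179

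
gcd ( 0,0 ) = 0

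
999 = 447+552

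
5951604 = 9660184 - 3708580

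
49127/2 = 24563 + 1/2= 24563.50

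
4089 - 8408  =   - 4319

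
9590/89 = 9590/89 = 107.75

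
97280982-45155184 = 52125798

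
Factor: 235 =5^1*47^1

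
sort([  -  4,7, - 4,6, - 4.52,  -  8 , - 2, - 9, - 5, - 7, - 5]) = [ - 9,  -  8, - 7  ,-5, - 5,  -  4.52, -4, - 4, - 2,6,7]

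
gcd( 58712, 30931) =1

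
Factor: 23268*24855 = 578326140 = 2^2*3^2*5^1*7^1*277^1 * 1657^1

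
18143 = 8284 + 9859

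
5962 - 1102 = 4860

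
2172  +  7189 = 9361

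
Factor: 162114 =2^1 *3^1*41^1*659^1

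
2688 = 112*24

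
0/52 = 0 = 0.00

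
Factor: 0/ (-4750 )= 0^1 = 0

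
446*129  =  57534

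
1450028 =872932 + 577096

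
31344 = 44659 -13315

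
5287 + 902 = 6189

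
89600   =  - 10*(-8960 )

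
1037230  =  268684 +768546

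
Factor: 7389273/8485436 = 2^( - 2) * 3^1*23^( - 1) *197^1*12503^1*92233^(-1 ) 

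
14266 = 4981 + 9285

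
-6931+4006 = -2925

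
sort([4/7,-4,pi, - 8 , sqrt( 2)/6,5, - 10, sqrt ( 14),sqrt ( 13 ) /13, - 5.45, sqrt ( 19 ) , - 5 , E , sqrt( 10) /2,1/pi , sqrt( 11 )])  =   [- 10, - 8, - 5.45 , - 5 ,  -  4, sqrt ( 2)/6,  sqrt ( 13)/13 , 1/pi,4/7, sqrt(10) /2 , E,pi , sqrt ( 11 ),sqrt( 14) , sqrt( 19), 5]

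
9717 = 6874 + 2843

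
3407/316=3407/316 =10.78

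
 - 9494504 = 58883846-68378350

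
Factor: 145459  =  145459^1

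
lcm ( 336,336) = 336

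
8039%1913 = 387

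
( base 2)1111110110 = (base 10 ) 1014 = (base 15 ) 479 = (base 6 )4410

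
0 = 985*0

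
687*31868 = 21893316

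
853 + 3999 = 4852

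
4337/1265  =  3 + 542/1265 = 3.43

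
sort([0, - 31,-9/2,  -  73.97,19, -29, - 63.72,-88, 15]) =[ - 88,  -  73.97,-63.72,  -  31 ,- 29,  -  9/2 , 0, 15, 19] 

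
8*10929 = 87432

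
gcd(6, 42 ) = 6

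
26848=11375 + 15473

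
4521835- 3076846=1444989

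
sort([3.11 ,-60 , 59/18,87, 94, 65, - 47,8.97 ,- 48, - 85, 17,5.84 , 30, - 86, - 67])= [ - 86, - 85, - 67 , - 60 , - 48,  -  47, 3.11,59/18 , 5.84,8.97,  17 , 30, 65,87,94 ]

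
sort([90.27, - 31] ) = [ - 31, 90.27]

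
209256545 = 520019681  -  310763136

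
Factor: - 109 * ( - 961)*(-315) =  - 3^2*5^1*7^1*31^2*109^1 = - 32995935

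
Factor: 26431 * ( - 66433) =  - 31^1 * 2143^1*26431^1 =- 1755890623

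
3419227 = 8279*413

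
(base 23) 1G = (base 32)17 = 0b100111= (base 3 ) 1110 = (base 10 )39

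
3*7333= 21999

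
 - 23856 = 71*(-336 ) 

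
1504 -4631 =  - 3127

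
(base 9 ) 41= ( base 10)37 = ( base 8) 45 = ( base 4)211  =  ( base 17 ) 23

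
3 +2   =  5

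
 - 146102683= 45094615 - 191197298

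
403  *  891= 359073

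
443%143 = 14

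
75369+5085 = 80454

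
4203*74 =311022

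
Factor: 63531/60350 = 2^( - 1 )*3^3 * 5^( - 2)*13^1*17^ ( - 1 )*71^(  -  1 )*181^1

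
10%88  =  10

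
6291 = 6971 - 680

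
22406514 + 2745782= 25152296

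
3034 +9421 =12455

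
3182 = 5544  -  2362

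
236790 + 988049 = 1224839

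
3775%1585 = 605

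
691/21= 691/21 = 32.90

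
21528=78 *276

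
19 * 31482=598158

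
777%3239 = 777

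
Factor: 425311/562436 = 2^( - 2 )*7^(-1 )*53^(-1)*  101^1 * 379^( - 1)*4211^1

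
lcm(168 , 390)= 10920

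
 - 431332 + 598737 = 167405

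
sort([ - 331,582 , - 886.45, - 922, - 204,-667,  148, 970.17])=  [ - 922, - 886.45, - 667, - 331, - 204, 148, 582, 970.17 ] 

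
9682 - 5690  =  3992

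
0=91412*0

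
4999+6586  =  11585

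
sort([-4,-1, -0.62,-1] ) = [-4,-1,  -  1, -0.62 ] 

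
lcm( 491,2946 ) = 2946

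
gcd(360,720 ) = 360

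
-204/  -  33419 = 204/33419 = 0.01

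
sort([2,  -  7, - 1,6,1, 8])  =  [  -  7, - 1, 1, 2, 6, 8] 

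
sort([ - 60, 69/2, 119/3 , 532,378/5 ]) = [ - 60, 69/2,119/3, 378/5, 532] 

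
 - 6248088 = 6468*( -966) 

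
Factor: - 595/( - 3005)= 7^1*17^1*601^( - 1 ) = 119/601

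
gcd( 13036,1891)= 1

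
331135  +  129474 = 460609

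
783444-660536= 122908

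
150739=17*8867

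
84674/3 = 28224+2/3  =  28224.67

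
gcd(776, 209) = 1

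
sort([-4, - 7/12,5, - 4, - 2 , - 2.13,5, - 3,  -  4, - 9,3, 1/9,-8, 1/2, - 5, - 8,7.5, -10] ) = [-10, - 9,-8, - 8, - 5,  -  4, - 4, - 4, - 3, - 2.13, - 2, - 7/12,  1/9, 1/2,3,5, 5,7.5 ]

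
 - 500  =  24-524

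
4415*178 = 785870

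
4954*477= 2363058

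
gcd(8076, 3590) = 2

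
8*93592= 748736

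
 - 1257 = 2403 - 3660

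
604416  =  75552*8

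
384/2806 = 192/1403 = 0.14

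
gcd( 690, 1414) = 2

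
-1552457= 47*( - 33031)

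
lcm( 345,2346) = 11730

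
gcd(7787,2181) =1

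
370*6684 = 2473080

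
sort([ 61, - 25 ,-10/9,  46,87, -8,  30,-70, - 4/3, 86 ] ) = [  -  70, - 25,  -  8, - 4/3, - 10/9,30 , 46,61,86, 87 ] 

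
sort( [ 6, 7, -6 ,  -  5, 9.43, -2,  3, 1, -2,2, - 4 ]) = [ - 6, - 5, - 4, - 2, - 2,1 , 2,  3, 6,7 , 9.43] 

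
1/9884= 1/9884 = 0.00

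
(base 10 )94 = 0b1011110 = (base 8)136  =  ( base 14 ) 6A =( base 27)3d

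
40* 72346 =2893840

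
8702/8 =4351/4 = 1087.75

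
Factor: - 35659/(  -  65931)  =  3^ (-1)*13^2 * 211^1*21977^ ( - 1 )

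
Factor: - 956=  - 2^2*239^1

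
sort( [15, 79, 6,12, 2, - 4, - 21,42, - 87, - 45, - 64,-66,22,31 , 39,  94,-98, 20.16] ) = [ - 98, - 87 ,-66, - 64,-45, - 21 ,- 4, 2,6, 12,15, 20.16, 22, 31 , 39, 42, 79,94] 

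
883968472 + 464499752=1348468224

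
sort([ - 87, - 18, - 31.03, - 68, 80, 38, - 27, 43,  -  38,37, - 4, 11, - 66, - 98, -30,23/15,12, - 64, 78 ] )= [ - 98,-87, -68, - 66, - 64,  -  38, - 31.03, - 30, - 27 , - 18,  -  4, 23/15,11 , 12,37,38,43, 78, 80]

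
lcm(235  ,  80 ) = 3760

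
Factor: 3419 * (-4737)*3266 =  - 52895492598  =  -  2^1*3^1*13^1*23^1*71^1 * 263^1* 1579^1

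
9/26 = 9/26 =0.35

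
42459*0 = 0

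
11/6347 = 1/577 = 0.00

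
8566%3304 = 1958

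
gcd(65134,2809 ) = 1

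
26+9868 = 9894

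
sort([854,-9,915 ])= [ - 9, 854,  915 ]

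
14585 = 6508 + 8077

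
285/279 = 1+2/93 = 1.02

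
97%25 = 22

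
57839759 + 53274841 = 111114600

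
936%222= 48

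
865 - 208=657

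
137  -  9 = 128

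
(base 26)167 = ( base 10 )839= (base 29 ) SR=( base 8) 1507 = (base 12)59B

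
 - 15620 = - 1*15620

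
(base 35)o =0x18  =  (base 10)24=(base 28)O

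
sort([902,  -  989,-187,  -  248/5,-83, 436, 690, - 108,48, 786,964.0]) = [ - 989,-187,  -  108, - 83,- 248/5,48,436, 690 , 786,902,964.0]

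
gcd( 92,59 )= 1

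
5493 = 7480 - 1987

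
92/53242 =46/26621 =0.00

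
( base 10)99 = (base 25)3o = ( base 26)3l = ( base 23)47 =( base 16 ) 63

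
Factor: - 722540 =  - 2^2*5^1 *7^1*13^1*397^1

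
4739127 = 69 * 68683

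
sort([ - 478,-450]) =[ - 478 , - 450 ]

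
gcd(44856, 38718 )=18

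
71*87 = 6177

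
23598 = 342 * 69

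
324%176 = 148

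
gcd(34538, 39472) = 4934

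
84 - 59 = 25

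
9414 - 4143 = 5271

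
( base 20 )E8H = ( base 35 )4P2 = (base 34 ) 4xv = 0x1691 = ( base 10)5777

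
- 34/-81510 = 17/40755  =  0.00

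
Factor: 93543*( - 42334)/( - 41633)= 3960049362/41633 =2^1*3^1*17^( - 1 )*31^( -1 )*61^1 * 79^ ( - 1 )*347^1*31181^1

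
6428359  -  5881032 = 547327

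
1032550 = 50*20651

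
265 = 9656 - 9391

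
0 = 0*( - 36629)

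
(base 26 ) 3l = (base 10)99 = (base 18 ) 59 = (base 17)5E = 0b1100011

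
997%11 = 7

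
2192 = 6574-4382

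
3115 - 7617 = -4502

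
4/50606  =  2/25303 = 0.00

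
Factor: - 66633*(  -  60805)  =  3^1*5^1*7^1*19^1*167^1*12161^1 = 4051619565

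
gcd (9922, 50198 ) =2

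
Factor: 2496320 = 2^6 *5^1*29^1*269^1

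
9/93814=9/93814 = 0.00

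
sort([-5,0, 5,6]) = [ - 5,0,5,6] 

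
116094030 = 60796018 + 55298012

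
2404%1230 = 1174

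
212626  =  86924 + 125702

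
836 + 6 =842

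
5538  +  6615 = 12153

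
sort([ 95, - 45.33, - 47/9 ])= [ - 45.33, - 47/9, 95]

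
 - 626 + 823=197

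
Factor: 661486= 2^1*7^1*37^1*1277^1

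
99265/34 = 99265/34= 2919.56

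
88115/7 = 12587 + 6/7 =12587.86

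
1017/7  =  145 + 2/7 = 145.29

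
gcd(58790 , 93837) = 1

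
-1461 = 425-1886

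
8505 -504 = 8001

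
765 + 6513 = 7278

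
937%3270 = 937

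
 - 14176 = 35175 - 49351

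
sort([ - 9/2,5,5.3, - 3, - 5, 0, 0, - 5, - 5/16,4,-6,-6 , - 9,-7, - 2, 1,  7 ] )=[ - 9,  -  7,-6,-6 , - 5,-5, - 9/2,-3,-2, - 5/16, 0,0,1 , 4,5,5.3,  7] 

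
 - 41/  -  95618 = 41/95618 = 0.00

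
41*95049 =3897009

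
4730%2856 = 1874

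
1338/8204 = 669/4102 = 0.16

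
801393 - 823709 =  - 22316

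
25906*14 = 362684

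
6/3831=2/1277 =0.00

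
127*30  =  3810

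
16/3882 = 8/1941 = 0.00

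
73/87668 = 73/87668 = 0.00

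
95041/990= 95041/990  =  96.00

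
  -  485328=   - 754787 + 269459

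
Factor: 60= 2^2*3^1*5^1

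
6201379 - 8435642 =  - 2234263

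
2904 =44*66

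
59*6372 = 375948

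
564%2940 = 564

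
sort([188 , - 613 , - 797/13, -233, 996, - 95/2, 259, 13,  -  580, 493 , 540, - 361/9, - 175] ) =[ - 613 ,  -  580, - 233, - 175,  -  797/13, - 95/2, - 361/9,13, 188, 259,  493 , 540,996]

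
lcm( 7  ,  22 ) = 154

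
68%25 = 18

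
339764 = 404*841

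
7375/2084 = 3 + 1123/2084 = 3.54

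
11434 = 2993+8441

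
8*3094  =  24752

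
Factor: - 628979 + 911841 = 2^1*233^1*607^1 = 282862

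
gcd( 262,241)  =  1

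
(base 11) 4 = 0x4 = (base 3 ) 11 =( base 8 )4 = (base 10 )4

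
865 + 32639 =33504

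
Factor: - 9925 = -5^2*397^1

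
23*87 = 2001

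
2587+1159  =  3746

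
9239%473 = 252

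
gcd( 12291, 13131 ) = 3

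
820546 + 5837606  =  6658152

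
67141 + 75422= 142563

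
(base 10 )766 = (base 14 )3ca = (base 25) 15G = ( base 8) 1376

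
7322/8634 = 3661/4317 = 0.85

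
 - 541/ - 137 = 3  +  130/137= 3.95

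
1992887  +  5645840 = 7638727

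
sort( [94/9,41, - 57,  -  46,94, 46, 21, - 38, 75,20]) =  [  -  57,-46 ,  -  38,94/9, 20,21,41, 46, 75, 94 ]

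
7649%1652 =1041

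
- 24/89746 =-1 + 44861/44873=- 0.00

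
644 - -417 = 1061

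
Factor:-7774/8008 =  - 299/308 = - 2^( - 2 )*7^(- 1 )*11^( - 1 )*13^1*23^1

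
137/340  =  137/340 = 0.40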